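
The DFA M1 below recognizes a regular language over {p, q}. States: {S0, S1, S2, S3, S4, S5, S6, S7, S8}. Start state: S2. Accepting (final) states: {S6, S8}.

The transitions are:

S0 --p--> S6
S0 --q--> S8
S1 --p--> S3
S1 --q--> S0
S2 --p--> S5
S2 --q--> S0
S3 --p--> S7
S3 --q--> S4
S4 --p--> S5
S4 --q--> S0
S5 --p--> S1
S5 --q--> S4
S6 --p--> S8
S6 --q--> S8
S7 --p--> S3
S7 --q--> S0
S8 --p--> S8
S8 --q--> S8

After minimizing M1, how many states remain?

Initial partition by acceptance: {S6,S8} | {S0,S1,S2,S3,S4,S5,S7}.
Split {S0,S1,S2,S3,S4,S5,S7} by δ(·,p) → {S1,S2,S3,S4,S5,S7} and {S0}.
On input q, block {S1,S2,S3,S4,S5,S7} splits into {S1,S2,S4,S7} and {S3,S5}.
Stable partition: {S6,S8} | {S1,S2,S4,S7} | {S0} | {S3,S5} — 4 equivalence classes.

4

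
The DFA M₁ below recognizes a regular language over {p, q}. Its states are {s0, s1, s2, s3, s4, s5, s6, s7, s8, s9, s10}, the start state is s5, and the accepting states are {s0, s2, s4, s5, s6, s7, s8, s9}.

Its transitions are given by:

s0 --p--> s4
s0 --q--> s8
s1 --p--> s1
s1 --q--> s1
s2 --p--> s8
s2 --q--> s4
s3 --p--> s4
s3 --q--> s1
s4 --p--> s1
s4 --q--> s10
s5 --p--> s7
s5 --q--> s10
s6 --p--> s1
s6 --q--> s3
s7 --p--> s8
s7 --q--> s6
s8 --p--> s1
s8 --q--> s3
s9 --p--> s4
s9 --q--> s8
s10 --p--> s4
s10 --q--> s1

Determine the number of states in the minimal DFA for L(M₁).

5

States {s0,s2,s9} cannot be reached from the start state, so discard them.
Initial partition by acceptance: {s4,s5,s6,s7,s8} | {s1,s3,s10}.
Refine {s4,s5,s6,s7,s8} on symbol p: members go to different blocks, giving {s4,s6,s8} and {s5,s7}.
On input p, block {s1,s3,s10} splits into {s3,s10} and {s1}.
Split {s5,s7} by δ(·,p) → {s5} and {s7}.
Stable partition: {s4,s6,s8} | {s3,s10} | {s5} | {s1} | {s7} — 5 equivalence classes.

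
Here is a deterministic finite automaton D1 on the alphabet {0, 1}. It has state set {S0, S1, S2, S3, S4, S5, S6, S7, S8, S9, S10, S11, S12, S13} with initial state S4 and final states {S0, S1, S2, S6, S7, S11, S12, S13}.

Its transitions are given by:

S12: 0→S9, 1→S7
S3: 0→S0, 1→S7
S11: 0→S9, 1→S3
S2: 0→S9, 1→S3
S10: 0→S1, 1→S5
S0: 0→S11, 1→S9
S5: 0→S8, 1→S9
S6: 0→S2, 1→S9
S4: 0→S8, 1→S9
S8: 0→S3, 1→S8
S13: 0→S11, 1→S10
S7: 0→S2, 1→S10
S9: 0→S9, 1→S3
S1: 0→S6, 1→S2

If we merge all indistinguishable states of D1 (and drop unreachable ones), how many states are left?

First remove the unreachable states {S12,S13}; 12 states remain.
P0 = {S0,S1,S2,S6,S7,S11} | {S3,S4,S5,S8,S9,S10}.
On input 0, block {S0,S1,S2,S6,S7,S11} splits into {S0,S1,S6,S7} and {S2,S11}.
Refine {S0,S1,S6,S7} on symbol 0: members go to different blocks, giving {S0,S6,S7} and {S1}.
On input 0, block {S3,S4,S5,S8,S9,S10} splits into {S4,S5,S8,S9} and {S3} and {S10}.
Split {S0,S6,S7} by δ(·,1) → {S0,S6} and {S7}.
Split {S4,S5,S8,S9} by δ(·,0) → {S4,S5,S9} and {S8}.
Split {S4,S5,S9} by δ(·,0) → {S4,S5} and {S9}.
Stable partition: {S0,S6} | {S4,S5} | {S2,S11} | {S1} | {S3} | {S10} | {S7} | {S8} | {S9} — 9 equivalence classes.

9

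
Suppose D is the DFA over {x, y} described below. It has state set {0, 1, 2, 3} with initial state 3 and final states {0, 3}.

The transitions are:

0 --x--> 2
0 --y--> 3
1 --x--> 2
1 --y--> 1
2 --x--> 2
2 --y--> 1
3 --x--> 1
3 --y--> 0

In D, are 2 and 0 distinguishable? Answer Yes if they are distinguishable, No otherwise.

Yes

Initial partition by acceptance: {0,3} | {1,2}.
No further refinement is possible. Final partition (2 blocks): {0,3} | {1,2}.
2 and 0 end up in different blocks, so they are distinguishable. For instance, the string 'ε' is accepted from only 0.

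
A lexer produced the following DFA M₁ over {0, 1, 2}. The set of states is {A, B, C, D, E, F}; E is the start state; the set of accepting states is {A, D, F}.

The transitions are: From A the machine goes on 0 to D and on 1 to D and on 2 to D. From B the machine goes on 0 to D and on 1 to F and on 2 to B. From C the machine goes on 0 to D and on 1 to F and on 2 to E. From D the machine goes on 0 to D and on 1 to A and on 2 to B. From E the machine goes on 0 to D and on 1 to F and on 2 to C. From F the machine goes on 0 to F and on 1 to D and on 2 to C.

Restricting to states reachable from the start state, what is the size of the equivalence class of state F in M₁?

All states are reachable from the start state.
Initial partition by acceptance: {A,D,F} | {B,C,E}.
Split {A,D,F} by δ(·,2) → {D,F} and {A}.
Split {D,F} by δ(·,1) → {D} and {F}.
Stable partition: {D} | {B,C,E} | {A} | {F} — 4 equivalence classes.
State F belongs to the block {F}, which has 1 states.

1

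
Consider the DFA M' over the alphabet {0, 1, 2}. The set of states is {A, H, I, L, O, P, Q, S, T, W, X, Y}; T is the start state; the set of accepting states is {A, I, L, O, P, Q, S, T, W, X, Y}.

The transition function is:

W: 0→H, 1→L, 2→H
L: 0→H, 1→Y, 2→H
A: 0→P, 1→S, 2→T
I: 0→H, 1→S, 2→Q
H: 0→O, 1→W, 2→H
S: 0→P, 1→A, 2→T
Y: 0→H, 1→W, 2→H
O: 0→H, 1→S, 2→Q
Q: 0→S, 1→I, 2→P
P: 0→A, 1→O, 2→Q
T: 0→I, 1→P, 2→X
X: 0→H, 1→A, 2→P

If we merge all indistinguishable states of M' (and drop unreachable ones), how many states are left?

Every state is reachable, so we keep all 12.
P0 = {A,I,L,O,P,Q,S,T,W,X,Y} | {H}.
Split {A,I,L,O,P,Q,S,T,W,X,Y} by δ(·,0) → {I,L,O,W,X,Y} and {A,P,Q,S,T}.
Refine {I,L,O,W,X,Y} on symbol 1: members go to different blocks, giving {L,W,Y} and {I,O,X}.
On input 0, block {A,P,Q,S,T} splits into {A,P,Q,S} and {T}.
On input 1, block {A,P,Q,S} splits into {A,S} and {P,Q}.
Stable partition: {L,W,Y} | {H} | {A,S} | {I,O,X} | {T} | {P,Q} — 6 equivalence classes.

6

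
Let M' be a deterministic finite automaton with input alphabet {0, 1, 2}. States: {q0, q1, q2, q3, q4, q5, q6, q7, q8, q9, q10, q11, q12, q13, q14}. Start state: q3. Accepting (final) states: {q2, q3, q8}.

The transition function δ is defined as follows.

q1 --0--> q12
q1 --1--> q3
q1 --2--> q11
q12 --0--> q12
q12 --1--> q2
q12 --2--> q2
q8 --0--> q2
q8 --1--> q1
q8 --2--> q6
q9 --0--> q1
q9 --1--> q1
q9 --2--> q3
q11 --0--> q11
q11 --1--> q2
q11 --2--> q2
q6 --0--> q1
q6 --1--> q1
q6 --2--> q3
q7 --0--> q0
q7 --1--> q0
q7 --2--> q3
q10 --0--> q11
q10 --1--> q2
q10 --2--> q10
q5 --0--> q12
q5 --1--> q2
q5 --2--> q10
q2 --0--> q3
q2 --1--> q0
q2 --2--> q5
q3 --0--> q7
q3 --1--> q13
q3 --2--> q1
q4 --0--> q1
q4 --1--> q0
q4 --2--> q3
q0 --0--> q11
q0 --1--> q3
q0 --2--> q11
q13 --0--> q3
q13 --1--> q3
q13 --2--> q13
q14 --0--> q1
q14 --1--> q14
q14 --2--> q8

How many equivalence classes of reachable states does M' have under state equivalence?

7

First remove the unreachable states {q4,q6,q8,q9,q14}; 10 states remain.
Start with accepting vs non-accepting: {q2,q3} | {q0,q1,q5,q7,q10,q11,q12,q13}.
Split {q2,q3} by δ(·,0) → {q2} and {q3}.
Split {q0,q1,q5,q7,q10,q11,q12,q13} by δ(·,0) → {q0,q1,q5,q7,q10,q11,q12} and {q13}.
Refine {q0,q1,q5,q7,q10,q11,q12} on symbol 1: members go to different blocks, giving {q5,q10,q11,q12} and {q0,q1} and {q7}.
On input 2, block {q5,q10,q11,q12} splits into {q5,q10} and {q11,q12}.
Stable partition: {q2} | {q5,q10} | {q3} | {q13} | {q0,q1} | {q7} | {q11,q12} — 7 equivalence classes.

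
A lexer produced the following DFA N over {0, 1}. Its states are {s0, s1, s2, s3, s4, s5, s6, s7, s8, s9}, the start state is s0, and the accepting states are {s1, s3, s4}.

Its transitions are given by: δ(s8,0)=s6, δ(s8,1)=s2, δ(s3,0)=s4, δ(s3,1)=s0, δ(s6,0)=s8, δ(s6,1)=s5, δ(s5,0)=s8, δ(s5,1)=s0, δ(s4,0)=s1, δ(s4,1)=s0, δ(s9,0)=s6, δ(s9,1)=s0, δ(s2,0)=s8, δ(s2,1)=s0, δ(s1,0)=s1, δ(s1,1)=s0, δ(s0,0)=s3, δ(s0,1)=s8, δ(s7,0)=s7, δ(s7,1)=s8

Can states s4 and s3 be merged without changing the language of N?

Reachable states from the start: {s0,s1,s2,s3,s4,s5,s6,s8}. Unreachable: {s7,s9} — drop them.
Start with accepting vs non-accepting: {s1,s3,s4} | {s0,s2,s5,s6,s8}.
Refine {s0,s2,s5,s6,s8} on symbol 0: members go to different blocks, giving {s2,s5,s6,s8} and {s0}.
Refine {s2,s5,s6,s8} on symbol 1: members go to different blocks, giving {s2,s5} and {s6,s8}.
Stable partition: {s1,s3,s4} | {s2,s5} | {s0} | {s6,s8} — 4 equivalence classes.
s4 and s3 lie in the same block of the stable partition, so they are equivalent — no string distinguishes them.

Yes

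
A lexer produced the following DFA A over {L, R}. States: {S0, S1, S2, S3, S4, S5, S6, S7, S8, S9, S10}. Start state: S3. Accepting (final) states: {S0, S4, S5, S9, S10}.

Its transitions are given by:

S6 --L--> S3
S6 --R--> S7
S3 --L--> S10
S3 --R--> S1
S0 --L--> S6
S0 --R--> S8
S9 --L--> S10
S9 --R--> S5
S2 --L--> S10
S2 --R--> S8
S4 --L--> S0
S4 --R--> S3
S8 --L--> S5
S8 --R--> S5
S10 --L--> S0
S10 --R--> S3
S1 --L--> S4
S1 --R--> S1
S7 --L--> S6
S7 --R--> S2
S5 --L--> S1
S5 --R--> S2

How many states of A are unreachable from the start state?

Starting at S3 and following transitions, the reachable set is {S0, S1, S2, S3, S4, S5, S6, S7, S8, S10}. That leaves S9 unreachable — 1 in total.

1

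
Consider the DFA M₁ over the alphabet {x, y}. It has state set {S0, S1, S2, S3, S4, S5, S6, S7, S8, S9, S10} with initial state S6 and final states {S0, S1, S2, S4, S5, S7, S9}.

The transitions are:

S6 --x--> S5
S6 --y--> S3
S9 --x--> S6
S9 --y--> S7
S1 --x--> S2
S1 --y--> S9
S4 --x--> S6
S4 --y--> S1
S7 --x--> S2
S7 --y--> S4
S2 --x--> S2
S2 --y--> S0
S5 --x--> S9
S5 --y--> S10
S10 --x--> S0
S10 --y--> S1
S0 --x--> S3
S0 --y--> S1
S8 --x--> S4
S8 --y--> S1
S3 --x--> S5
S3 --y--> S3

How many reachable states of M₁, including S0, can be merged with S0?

3

First remove the unreachable states {S8}; 10 states remain.
Initial partition by acceptance: {S0,S1,S2,S4,S5,S7,S9} | {S3,S6,S10}.
Refine {S0,S1,S2,S4,S5,S7,S9} on symbol x: members go to different blocks, giving {S1,S2,S5,S7} and {S0,S4,S9}.
Refine {S1,S2,S5,S7} on symbol x: members go to different blocks, giving {S1,S2,S7} and {S5}.
On input x, block {S3,S6,S10} splits into {S3,S6} and {S10}.
No further refinement is possible. Final partition (5 blocks): {S1,S2,S7} | {S3,S6} | {S0,S4,S9} | {S5} | {S10}.
State S0 belongs to the block {S0,S4,S9}, which has 3 states.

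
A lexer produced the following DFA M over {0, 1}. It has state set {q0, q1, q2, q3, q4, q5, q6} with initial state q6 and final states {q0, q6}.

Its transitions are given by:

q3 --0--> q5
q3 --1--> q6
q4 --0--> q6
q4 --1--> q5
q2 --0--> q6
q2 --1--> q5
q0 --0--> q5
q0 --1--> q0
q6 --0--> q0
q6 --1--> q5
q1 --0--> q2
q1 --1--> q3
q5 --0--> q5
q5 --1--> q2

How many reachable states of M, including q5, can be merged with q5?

Reachable states from the start: {q0,q2,q5,q6}. Unreachable: {q1,q3,q4} — drop them.
Start with accepting vs non-accepting: {q0,q6} | {q2,q5}.
On input 0, block {q0,q6} splits into {q0} and {q6}.
Refine {q2,q5} on symbol 0: members go to different blocks, giving {q2} and {q5}.
No further refinement is possible. Final partition (4 blocks): {q0} | {q2} | {q6} | {q5}.
State q5 belongs to the block {q5}, which has 1 states.

1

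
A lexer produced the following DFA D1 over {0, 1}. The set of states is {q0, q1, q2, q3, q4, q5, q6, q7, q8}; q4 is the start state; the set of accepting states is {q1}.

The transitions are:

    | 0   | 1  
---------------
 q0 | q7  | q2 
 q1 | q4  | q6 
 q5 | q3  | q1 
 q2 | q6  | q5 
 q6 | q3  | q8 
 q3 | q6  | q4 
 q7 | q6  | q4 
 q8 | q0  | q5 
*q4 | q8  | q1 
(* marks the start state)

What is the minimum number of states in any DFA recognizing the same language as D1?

4

Start with accepting vs non-accepting: {q1} | {q0,q2,q3,q4,q5,q6,q7,q8}.
Split {q0,q2,q3,q4,q5,q6,q7,q8} by δ(·,1) → {q0,q2,q3,q6,q7,q8} and {q4,q5}.
On input 1, block {q0,q2,q3,q6,q7,q8} splits into {q2,q3,q7,q8} and {q0,q6}.
No further refinement is possible. Final partition (4 blocks): {q1} | {q2,q3,q7,q8} | {q4,q5} | {q0,q6}.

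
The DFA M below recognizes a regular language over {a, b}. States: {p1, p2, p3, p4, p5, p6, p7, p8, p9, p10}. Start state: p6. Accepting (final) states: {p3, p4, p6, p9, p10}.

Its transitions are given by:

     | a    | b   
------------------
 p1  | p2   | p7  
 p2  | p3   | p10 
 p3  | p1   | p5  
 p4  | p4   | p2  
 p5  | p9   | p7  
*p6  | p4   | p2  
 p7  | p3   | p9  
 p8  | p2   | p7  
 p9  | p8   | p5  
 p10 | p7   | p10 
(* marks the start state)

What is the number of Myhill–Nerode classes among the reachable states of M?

All states are reachable from the start state.
Initial partition by acceptance: {p3,p4,p6,p9,p10} | {p1,p2,p5,p7,p8}.
Split {p3,p4,p6,p9,p10} by δ(·,a) → {p3,p9,p10} and {p4,p6}.
On input b, block {p3,p9,p10} splits into {p3,p9} and {p10}.
Split {p1,p2,p5,p7,p8} by δ(·,a) → {p2,p5,p7} and {p1,p8}.
On input b, block {p2,p5,p7} splits into {p2} and {p5} and {p7}.
The partition is now stable with 7 blocks: {p3,p9} | {p2} | {p4,p6} | {p10} | {p1,p8} | {p5} | {p7}.

7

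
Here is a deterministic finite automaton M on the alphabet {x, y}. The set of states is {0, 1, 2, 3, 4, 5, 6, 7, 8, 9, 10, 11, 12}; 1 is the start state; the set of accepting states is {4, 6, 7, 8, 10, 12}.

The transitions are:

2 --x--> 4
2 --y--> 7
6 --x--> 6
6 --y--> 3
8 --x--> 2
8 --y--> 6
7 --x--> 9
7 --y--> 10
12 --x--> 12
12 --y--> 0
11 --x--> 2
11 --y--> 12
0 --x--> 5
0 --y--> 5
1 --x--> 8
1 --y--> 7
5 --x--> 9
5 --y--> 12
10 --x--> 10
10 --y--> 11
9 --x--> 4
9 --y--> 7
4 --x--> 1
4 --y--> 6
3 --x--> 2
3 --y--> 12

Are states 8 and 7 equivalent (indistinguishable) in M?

Every state is reachable, so we keep all 13.
Start with accepting vs non-accepting: {4,6,7,8,10,12} | {0,1,2,3,5,9,11}.
Refine {4,6,7,8,10,12} on symbol x: members go to different blocks, giving {4,7,8} and {6,10,12}.
Refine {0,1,2,3,5,9,11} on symbol x: members go to different blocks, giving {0,3,5,11} and {1,2,9}.
Split {0,3,5,11} by δ(·,x) → {3,5,11} and {0}.
Split {6,10,12} by δ(·,y) → {6,10} and {12}.
No further refinement is possible. Final partition (6 blocks): {4,7,8} | {3,5,11} | {6,10} | {1,2,9} | {0} | {12}.
8 and 7 lie in the same block of the stable partition, so they are equivalent — no string distinguishes them.

Yes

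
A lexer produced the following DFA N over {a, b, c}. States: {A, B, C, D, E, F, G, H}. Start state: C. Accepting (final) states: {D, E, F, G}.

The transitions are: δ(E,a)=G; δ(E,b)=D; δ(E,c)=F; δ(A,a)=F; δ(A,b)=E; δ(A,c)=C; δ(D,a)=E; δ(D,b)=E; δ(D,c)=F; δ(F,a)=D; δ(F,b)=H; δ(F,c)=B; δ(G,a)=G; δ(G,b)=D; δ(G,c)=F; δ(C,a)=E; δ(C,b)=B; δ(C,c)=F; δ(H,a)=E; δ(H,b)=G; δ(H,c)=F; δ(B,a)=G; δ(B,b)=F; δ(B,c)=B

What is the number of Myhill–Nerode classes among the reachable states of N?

5

Reachable states from the start: {B,C,D,E,F,G,H}. Unreachable: {A} — drop them.
Initial partition by acceptance: {D,E,F,G} | {B,C,H}.
On input b, block {D,E,F,G} splits into {D,E,G} and {F}.
On input b, block {B,C,H} splits into {B} and {C} and {H}.
The partition is now stable with 5 blocks: {D,E,G} | {B} | {F} | {C} | {H}.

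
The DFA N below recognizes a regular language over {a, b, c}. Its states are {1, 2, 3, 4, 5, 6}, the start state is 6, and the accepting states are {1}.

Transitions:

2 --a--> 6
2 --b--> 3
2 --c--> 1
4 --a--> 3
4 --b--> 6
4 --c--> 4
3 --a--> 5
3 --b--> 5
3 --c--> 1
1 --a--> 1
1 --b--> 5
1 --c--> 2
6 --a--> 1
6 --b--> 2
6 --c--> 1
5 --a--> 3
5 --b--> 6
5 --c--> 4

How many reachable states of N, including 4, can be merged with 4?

All states are reachable from the start state.
Initial partition by acceptance: {1} | {2,3,4,5,6}.
Refine {2,3,4,5,6} on symbol a: members go to different blocks, giving {2,3,4,5} and {6}.
Split {2,3,4,5} by δ(·,a) → {3,4,5} and {2}.
Split {3,4,5} by δ(·,b) → {4,5} and {3}.
No further refinement is possible. Final partition (5 blocks): {1} | {4,5} | {6} | {2} | {3}.
State 4 belongs to the block {4,5}, which has 2 states.

2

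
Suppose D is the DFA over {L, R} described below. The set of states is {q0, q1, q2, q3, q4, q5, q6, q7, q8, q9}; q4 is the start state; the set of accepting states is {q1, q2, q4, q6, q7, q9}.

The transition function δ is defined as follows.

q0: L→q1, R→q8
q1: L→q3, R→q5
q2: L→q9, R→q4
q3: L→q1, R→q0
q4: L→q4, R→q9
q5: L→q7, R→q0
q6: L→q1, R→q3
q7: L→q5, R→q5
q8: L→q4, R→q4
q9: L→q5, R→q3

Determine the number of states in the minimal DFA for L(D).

5

First remove the unreachable states {q2,q6}; 8 states remain.
Start with accepting vs non-accepting: {q1,q4,q7,q9} | {q0,q3,q5,q8}.
On input L, block {q1,q4,q7,q9} splits into {q1,q7,q9} and {q4}.
Split {q0,q3,q5,q8} by δ(·,L) → {q0,q3,q5} and {q8}.
Refine {q0,q3,q5} on symbol R: members go to different blocks, giving {q3,q5} and {q0}.
The partition is now stable with 5 blocks: {q1,q7,q9} | {q3,q5} | {q4} | {q8} | {q0}.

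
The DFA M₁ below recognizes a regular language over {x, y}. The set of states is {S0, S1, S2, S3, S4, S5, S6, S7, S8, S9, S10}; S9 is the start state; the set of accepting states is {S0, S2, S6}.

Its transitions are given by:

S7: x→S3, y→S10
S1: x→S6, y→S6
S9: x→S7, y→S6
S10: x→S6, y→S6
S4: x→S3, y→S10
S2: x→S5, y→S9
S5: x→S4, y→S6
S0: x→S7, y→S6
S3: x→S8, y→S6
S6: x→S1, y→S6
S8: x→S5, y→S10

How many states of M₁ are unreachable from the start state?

Starting at S9 and following transitions, the reachable set is {S1, S3, S4, S5, S6, S7, S8, S9, S10}. That leaves S0, S2 unreachable — 2 in total.

2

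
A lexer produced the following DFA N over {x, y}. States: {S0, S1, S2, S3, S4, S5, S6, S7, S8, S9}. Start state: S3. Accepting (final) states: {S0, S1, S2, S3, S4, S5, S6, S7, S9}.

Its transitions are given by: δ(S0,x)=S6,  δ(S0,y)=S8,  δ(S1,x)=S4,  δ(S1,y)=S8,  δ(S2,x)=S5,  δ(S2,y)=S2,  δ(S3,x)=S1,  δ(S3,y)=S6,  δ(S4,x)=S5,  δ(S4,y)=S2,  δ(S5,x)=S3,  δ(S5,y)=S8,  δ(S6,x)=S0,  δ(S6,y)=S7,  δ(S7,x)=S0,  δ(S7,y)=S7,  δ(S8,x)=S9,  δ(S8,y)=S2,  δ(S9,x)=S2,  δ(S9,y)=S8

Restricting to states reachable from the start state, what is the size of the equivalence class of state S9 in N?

Every state is reachable, so we keep all 10.
P0 = {S0,S1,S2,S3,S4,S5,S6,S7,S9} | {S8}.
Split {S0,S1,S2,S3,S4,S5,S6,S7,S9} by δ(·,y) → {S2,S3,S4,S6,S7} and {S0,S1,S5,S9}.
No further refinement is possible. Final partition (3 blocks): {S2,S3,S4,S6,S7} | {S8} | {S0,S1,S5,S9}.
The equivalence class containing S9 is {S0,S1,S5,S9}, of size 4.

4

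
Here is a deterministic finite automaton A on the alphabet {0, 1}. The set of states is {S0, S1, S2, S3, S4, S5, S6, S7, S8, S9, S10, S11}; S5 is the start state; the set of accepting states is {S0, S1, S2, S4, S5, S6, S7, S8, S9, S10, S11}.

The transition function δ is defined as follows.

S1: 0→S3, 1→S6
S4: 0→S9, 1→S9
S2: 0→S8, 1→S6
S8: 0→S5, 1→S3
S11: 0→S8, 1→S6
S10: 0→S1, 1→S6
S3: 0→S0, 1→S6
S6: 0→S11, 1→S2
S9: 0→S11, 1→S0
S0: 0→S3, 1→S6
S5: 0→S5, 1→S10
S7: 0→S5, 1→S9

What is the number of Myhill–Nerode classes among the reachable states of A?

Reachable states from the start: {S0,S1,S2,S3,S5,S6,S8,S10,S11}. Unreachable: {S4,S7,S9} — drop them.
Start with accepting vs non-accepting: {S0,S1,S2,S5,S6,S8,S10,S11} | {S3}.
Split {S0,S1,S2,S5,S6,S8,S10,S11} by δ(·,0) → {S2,S5,S6,S8,S10,S11} and {S0,S1}.
Refine {S2,S5,S6,S8,S10,S11} on symbol 0: members go to different blocks, giving {S2,S5,S6,S8,S11} and {S10}.
Split {S2,S5,S6,S8,S11} by δ(·,1) → {S2,S6,S11} and {S5} and {S8}.
On input 0, block {S2,S6,S11} splits into {S2,S11} and {S6}.
No further refinement is possible. Final partition (7 blocks): {S2,S11} | {S3} | {S0,S1} | {S10} | {S5} | {S8} | {S6}.

7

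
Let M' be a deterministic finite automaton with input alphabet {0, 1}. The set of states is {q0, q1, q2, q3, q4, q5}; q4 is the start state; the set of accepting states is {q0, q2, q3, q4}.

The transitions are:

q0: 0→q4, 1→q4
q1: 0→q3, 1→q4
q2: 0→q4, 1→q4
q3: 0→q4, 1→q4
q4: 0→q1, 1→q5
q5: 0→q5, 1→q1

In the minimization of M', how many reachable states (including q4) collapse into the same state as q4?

1

States {q0,q2} cannot be reached from the start state, so discard them.
Initial partition by acceptance: {q3,q4} | {q1,q5}.
Split {q3,q4} by δ(·,0) → {q3} and {q4}.
Refine {q1,q5} on symbol 0: members go to different blocks, giving {q1} and {q5}.
No further refinement is possible. Final partition (4 blocks): {q3} | {q1} | {q4} | {q5}.
The equivalence class containing q4 is {q4}, of size 1.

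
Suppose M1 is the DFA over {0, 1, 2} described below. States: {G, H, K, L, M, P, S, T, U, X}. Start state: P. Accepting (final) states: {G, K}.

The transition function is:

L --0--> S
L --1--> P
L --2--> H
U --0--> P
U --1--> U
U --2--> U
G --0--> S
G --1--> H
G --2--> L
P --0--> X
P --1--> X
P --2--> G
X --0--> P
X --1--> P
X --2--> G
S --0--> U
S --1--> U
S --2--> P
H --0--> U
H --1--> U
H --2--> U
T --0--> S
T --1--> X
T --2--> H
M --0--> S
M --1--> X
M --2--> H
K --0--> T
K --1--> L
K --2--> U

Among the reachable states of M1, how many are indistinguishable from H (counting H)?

First remove the unreachable states {K,M,T}; 7 states remain.
Initial partition by acceptance: {G} | {H,L,P,S,U,X}.
Refine {H,L,P,S,U,X} on symbol 2: members go to different blocks, giving {H,L,S,U} and {P,X}.
Split {H,L,S,U} by δ(·,0) → {H,L,S} and {U}.
Refine {H,L,S} on symbol 0: members go to different blocks, giving {H,S} and {L}.
Split {H,S} by δ(·,2) → {S} and {H}.
No further refinement is possible. Final partition (6 blocks): {G} | {S} | {P,X} | {U} | {L} | {H}.
State H belongs to the block {H}, which has 1 states.

1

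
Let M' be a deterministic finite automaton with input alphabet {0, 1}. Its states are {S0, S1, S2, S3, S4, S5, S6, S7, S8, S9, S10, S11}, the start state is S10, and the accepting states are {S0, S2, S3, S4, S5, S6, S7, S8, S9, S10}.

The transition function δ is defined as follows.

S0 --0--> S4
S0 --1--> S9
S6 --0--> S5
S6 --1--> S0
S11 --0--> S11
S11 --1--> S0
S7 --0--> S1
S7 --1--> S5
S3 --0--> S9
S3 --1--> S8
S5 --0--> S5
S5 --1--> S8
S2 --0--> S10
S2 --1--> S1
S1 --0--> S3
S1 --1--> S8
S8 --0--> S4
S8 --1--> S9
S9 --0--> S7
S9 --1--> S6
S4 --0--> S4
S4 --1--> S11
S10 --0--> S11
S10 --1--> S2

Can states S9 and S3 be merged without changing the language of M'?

Every state is reachable, so we keep all 12.
P0 = {S0,S2,S3,S4,S5,S6,S7,S8,S9,S10} | {S1,S11}.
On input 0, block {S0,S2,S3,S4,S5,S6,S7,S8,S9,S10} splits into {S0,S2,S3,S4,S5,S6,S8,S9} and {S7,S10}.
Refine {S0,S2,S3,S4,S5,S6,S8,S9} on symbol 0: members go to different blocks, giving {S0,S3,S4,S5,S6,S8} and {S2,S9}.
Refine {S0,S3,S4,S5,S6,S8} on symbol 0: members go to different blocks, giving {S0,S4,S5,S6,S8} and {S3}.
Refine {S0,S4,S5,S6,S8} on symbol 1: members go to different blocks, giving {S0,S8} and {S5,S6} and {S4}.
Refine {S1,S11} on symbol 0: members go to different blocks, giving {S1} and {S11}.
Refine {S7,S10} on symbol 0: members go to different blocks, giving {S7} and {S10}.
Split {S2,S9} by δ(·,0) → {S2} and {S9}.
The partition is now stable with 10 blocks: {S0,S8} | {S1} | {S7} | {S2} | {S3} | {S5,S6} | {S4} | {S11} | {S10} | {S9}.
S9 and S3 end up in different blocks, so they are distinguishable. For instance, the string '00' is accepted from only S3.

No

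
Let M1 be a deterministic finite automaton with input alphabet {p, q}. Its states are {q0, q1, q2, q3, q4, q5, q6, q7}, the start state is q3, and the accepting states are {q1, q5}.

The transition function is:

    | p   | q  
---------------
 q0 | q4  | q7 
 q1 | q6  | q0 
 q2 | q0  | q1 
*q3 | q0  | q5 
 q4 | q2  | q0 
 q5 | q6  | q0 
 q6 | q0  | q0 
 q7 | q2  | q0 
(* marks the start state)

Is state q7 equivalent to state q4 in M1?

Yes

All states are reachable from the start state.
P0 = {q1,q5} | {q0,q2,q3,q4,q6,q7}.
Refine {q0,q2,q3,q4,q6,q7} on symbol q: members go to different blocks, giving {q0,q4,q6,q7} and {q2,q3}.
Refine {q0,q4,q6,q7} on symbol p: members go to different blocks, giving {q0,q6} and {q4,q7}.
Split {q0,q6} by δ(·,p) → {q0} and {q6}.
No further refinement is possible. Final partition (5 blocks): {q1,q5} | {q0} | {q2,q3} | {q4,q7} | {q6}.
q7 and q4 lie in the same block of the stable partition, so they are equivalent — no string distinguishes them.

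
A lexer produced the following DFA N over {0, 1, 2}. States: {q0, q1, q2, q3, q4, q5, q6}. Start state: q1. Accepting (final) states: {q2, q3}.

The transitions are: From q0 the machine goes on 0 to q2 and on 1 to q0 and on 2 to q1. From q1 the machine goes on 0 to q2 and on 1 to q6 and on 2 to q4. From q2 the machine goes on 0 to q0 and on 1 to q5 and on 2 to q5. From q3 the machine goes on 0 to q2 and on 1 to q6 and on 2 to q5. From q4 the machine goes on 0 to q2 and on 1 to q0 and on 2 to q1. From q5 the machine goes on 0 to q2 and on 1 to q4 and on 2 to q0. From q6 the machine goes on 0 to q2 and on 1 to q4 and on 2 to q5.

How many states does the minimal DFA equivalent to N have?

2

States {q3} cannot be reached from the start state, so discard them.
P0 = {q2} | {q0,q1,q4,q5,q6}.
No further refinement is possible. Final partition (2 blocks): {q2} | {q0,q1,q4,q5,q6}.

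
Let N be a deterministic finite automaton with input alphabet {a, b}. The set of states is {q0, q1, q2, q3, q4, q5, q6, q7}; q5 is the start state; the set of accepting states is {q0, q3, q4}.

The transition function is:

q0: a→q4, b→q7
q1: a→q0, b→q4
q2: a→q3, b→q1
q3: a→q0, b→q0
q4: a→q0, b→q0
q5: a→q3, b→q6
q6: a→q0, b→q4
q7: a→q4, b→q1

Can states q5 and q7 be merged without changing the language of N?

Reachable states from the start: {q0,q1,q3,q4,q5,q6,q7}. Unreachable: {q2} — drop them.
Start with accepting vs non-accepting: {q0,q3,q4} | {q1,q5,q6,q7}.
Split {q0,q3,q4} by δ(·,b) → {q3,q4} and {q0}.
On input a, block {q1,q5,q6,q7} splits into {q1,q6} and {q5,q7}.
No further refinement is possible. Final partition (4 blocks): {q3,q4} | {q1,q6} | {q0} | {q5,q7}.
q5 and q7 lie in the same block of the stable partition, so they are equivalent — no string distinguishes them.

Yes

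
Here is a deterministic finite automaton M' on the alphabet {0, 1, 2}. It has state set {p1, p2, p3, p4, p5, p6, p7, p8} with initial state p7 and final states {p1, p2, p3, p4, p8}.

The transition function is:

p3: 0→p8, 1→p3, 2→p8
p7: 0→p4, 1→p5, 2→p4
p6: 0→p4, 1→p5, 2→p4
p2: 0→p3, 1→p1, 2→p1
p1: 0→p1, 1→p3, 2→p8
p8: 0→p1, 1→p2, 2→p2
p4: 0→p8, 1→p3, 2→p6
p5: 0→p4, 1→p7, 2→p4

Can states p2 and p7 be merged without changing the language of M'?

No

Start with accepting vs non-accepting: {p1,p2,p3,p4,p8} | {p5,p6,p7}.
On input 2, block {p1,p2,p3,p4,p8} splits into {p1,p2,p3,p8} and {p4}.
No further refinement is possible. Final partition (3 blocks): {p1,p2,p3,p8} | {p5,p6,p7} | {p4}.
p2 and p7 end up in different blocks, so they are distinguishable. For instance, the string 'ε' is accepted from only p2.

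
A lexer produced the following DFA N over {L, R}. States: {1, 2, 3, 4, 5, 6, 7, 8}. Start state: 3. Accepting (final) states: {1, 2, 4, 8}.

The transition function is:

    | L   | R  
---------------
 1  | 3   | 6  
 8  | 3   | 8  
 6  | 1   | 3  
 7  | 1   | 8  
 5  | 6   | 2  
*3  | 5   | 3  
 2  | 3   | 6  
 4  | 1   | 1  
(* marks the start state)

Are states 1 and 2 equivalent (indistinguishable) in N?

States {4,7,8} cannot be reached from the start state, so discard them.
Start with accepting vs non-accepting: {1,2} | {3,5,6}.
On input L, block {3,5,6} splits into {3,5} and {6}.
On input L, block {3,5} splits into {3} and {5}.
Stable partition: {1,2} | {3} | {6} | {5} — 4 equivalence classes.
1 and 2 lie in the same block of the stable partition, so they are equivalent — no string distinguishes them.

Yes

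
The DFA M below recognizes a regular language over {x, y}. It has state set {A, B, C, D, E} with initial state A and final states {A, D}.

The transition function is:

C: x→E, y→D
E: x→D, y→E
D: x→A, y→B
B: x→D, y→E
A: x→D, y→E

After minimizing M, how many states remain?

2

First remove the unreachable states {C}; 4 states remain.
P0 = {A,D} | {B,E}.
No further refinement is possible. Final partition (2 blocks): {A,D} | {B,E}.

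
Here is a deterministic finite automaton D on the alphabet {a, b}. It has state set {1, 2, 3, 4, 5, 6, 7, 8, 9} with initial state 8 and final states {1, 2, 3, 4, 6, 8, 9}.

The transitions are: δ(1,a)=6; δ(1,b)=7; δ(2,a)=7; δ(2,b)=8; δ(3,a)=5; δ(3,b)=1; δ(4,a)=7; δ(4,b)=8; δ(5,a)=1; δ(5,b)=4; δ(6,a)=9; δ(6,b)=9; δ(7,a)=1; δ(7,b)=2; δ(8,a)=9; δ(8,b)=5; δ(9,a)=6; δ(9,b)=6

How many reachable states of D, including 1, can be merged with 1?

Reachable states from the start: {1,2,4,5,6,7,8,9}. Unreachable: {3} — drop them.
Initial partition by acceptance: {1,2,4,6,8,9} | {5,7}.
On input a, block {1,2,4,6,8,9} splits into {1,6,8,9} and {2,4}.
Split {1,6,8,9} by δ(·,b) → {1,8} and {6,9}.
Stable partition: {1,8} | {5,7} | {2,4} | {6,9} — 4 equivalence classes.
State 1 belongs to the block {1,8}, which has 2 states.

2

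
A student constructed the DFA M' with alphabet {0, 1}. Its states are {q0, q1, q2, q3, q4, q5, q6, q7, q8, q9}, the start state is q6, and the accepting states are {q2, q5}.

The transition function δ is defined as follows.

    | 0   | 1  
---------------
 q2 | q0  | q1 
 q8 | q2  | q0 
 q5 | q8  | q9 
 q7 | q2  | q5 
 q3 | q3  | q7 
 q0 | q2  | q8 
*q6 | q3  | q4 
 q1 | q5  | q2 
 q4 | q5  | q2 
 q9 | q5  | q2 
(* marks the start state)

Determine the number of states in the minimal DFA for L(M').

4

Start with accepting vs non-accepting: {q2,q5} | {q0,q1,q3,q4,q6,q7,q8,q9}.
Refine {q0,q1,q3,q4,q6,q7,q8,q9} on symbol 0: members go to different blocks, giving {q0,q1,q4,q7,q8,q9} and {q3,q6}.
Split {q0,q1,q4,q7,q8,q9} by δ(·,1) → {q1,q4,q7,q9} and {q0,q8}.
Stable partition: {q2,q5} | {q1,q4,q7,q9} | {q3,q6} | {q0,q8} — 4 equivalence classes.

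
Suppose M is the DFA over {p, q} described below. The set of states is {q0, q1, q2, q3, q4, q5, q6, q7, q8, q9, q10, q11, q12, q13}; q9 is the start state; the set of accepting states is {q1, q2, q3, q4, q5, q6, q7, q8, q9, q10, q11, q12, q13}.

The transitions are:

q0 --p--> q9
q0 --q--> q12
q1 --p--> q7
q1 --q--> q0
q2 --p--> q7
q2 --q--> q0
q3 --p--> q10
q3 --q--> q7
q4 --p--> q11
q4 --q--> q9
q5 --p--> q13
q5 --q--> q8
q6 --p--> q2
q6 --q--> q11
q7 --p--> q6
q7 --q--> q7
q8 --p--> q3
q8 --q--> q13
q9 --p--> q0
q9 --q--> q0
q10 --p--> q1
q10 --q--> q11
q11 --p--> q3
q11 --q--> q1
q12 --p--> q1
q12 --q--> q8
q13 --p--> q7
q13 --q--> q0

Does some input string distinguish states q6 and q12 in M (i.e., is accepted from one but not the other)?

States {q4,q5} cannot be reached from the start state, so discard them.
Start with accepting vs non-accepting: {q1,q2,q3,q6,q7,q8,q9,q10,q11,q12,q13} | {q0}.
Split {q1,q2,q3,q6,q7,q8,q9,q10,q11,q12,q13} by δ(·,p) → {q1,q2,q3,q6,q7,q8,q10,q11,q12,q13} and {q9}.
Split {q1,q2,q3,q6,q7,q8,q10,q11,q12,q13} by δ(·,q) → {q3,q6,q7,q8,q10,q11,q12} and {q1,q2,q13}.
Refine {q3,q6,q7,q8,q10,q11,q12} on symbol p: members go to different blocks, giving {q3,q7,q8,q11} and {q6,q10,q12}.
Split {q3,q7,q8,q11} by δ(·,p) → {q3,q7} and {q8,q11}.
No further refinement is possible. Final partition (6 blocks): {q3,q7} | {q0} | {q9} | {q1,q2,q13} | {q6,q10,q12} | {q8,q11}.
q6 and q12 lie in the same block of the stable partition, so they are equivalent — no string distinguishes them.

No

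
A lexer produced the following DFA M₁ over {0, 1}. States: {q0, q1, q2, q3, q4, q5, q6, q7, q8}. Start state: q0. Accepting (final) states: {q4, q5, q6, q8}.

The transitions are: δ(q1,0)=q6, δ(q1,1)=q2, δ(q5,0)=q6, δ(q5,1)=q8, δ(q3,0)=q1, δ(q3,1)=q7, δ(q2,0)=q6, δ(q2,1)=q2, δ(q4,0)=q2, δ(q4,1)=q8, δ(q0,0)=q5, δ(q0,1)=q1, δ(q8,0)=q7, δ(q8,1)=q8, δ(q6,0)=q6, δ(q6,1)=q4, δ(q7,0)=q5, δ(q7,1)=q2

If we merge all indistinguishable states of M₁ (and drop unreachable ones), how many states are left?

3

Reachable states from the start: {q0,q1,q2,q4,q5,q6,q7,q8}. Unreachable: {q3} — drop them.
Start with accepting vs non-accepting: {q4,q5,q6,q8} | {q0,q1,q2,q7}.
Refine {q4,q5,q6,q8} on symbol 0: members go to different blocks, giving {q4,q8} and {q5,q6}.
The partition is now stable with 3 blocks: {q4,q8} | {q0,q1,q2,q7} | {q5,q6}.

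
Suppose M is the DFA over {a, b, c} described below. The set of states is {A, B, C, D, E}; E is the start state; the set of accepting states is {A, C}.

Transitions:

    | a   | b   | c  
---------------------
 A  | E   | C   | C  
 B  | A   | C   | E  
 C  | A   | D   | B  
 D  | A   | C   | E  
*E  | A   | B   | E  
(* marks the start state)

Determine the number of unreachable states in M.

0

A breadth-first search from the start state visits every state.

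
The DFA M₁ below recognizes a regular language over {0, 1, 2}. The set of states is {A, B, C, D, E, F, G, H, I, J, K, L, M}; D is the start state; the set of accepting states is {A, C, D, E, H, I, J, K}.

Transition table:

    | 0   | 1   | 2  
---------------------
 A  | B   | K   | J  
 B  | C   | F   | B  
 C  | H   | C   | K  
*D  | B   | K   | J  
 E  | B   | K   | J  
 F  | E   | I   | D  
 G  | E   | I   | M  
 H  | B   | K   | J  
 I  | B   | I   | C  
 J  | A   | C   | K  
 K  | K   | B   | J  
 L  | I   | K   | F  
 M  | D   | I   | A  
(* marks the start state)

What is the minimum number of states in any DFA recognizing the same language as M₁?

6

Reachable states from the start: {A,B,C,D,E,F,H,I,J,K}. Unreachable: {G,L,M} — drop them.
Start with accepting vs non-accepting: {A,C,D,E,H,I,J,K} | {B,F}.
On input 0, block {A,C,D,E,H,I,J,K} splits into {A,D,E,H,I} and {C,J,K}.
Refine {A,D,E,H,I} on symbol 1: members go to different blocks, giving {A,D,E,H} and {I}.
Refine {B,F} on symbol 0: members go to different blocks, giving {B} and {F}.
Refine {C,J,K} on symbol 0: members go to different blocks, giving {C,J} and {K}.
Stable partition: {A,D,E,H} | {B} | {C,J} | {I} | {F} | {K} — 6 equivalence classes.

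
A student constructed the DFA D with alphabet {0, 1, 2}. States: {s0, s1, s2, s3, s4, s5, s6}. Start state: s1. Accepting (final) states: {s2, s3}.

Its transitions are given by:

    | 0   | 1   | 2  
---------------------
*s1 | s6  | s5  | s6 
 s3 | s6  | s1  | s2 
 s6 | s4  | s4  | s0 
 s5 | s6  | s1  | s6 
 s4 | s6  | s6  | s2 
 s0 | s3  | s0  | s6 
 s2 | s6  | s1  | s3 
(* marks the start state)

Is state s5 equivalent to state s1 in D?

Yes

P0 = {s2,s3} | {s0,s1,s4,s5,s6}.
On input 0, block {s0,s1,s4,s5,s6} splits into {s1,s4,s5,s6} and {s0}.
On input 2, block {s1,s4,s5,s6} splits into {s1,s5} and {s4} and {s6}.
The partition is now stable with 5 blocks: {s2,s3} | {s1,s5} | {s0} | {s4} | {s6}.
s5 and s1 lie in the same block of the stable partition, so they are equivalent — no string distinguishes them.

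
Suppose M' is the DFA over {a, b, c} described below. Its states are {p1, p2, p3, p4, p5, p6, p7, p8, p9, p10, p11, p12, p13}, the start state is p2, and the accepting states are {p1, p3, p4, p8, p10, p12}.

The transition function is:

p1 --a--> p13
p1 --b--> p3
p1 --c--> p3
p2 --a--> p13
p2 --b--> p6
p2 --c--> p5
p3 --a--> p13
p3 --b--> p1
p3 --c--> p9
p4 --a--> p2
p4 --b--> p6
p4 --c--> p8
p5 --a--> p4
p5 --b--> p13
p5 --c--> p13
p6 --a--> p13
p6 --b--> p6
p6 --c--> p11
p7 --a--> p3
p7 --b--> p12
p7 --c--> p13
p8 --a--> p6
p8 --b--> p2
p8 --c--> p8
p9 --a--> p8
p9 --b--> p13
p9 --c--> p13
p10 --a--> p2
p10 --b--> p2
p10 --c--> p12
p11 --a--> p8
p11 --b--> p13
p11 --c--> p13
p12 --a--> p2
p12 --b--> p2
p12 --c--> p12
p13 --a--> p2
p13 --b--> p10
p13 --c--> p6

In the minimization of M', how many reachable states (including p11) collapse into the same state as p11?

2

Reachable states from the start: {p2,p4,p5,p6,p8,p10,p11,p12,p13}. Unreachable: {p1,p3,p7,p9} — drop them.
Initial partition by acceptance: {p4,p8,p10,p12} | {p2,p5,p6,p11,p13}.
Split {p2,p5,p6,p11,p13} by δ(·,a) → {p2,p6,p13} and {p5,p11}.
On input b, block {p2,p6,p13} splits into {p2,p6} and {p13}.
No further refinement is possible. Final partition (4 blocks): {p4,p8,p10,p12} | {p2,p6} | {p5,p11} | {p13}.
The equivalence class containing p11 is {p5,p11}, of size 2.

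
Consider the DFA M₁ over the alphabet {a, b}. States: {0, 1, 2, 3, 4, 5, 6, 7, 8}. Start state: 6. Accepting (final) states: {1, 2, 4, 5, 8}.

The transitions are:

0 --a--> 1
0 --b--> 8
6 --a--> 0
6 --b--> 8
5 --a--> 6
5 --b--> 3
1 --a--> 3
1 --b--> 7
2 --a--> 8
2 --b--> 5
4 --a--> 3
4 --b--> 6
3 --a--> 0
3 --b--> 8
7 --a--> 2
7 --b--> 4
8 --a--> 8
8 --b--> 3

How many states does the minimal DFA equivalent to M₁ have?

7

Start with accepting vs non-accepting: {1,2,4,5,8} | {0,3,6,7}.
Refine {1,2,4,5,8} on symbol a: members go to different blocks, giving {1,4,5} and {2,8}.
On input a, block {0,3,6,7} splits into {3,6} and {0} and {7}.
On input b, block {1,4,5} splits into {4,5} and {1}.
Split {2,8} by δ(·,b) → {2} and {8}.
Stable partition: {4,5} | {3,6} | {2} | {0} | {7} | {1} | {8} — 7 equivalence classes.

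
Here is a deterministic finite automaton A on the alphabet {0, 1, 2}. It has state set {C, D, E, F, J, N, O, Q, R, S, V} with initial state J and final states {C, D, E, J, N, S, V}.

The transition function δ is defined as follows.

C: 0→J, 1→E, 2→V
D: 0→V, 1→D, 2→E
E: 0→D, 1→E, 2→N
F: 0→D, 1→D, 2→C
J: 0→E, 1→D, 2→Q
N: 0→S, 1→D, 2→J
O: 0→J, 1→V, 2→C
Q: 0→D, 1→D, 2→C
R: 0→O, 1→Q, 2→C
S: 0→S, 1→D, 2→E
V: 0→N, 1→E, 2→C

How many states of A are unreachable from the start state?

BFS from J reaches {C, D, E, J, N, Q, S, V}; the 3 state(s) F, O, R are never visited.

3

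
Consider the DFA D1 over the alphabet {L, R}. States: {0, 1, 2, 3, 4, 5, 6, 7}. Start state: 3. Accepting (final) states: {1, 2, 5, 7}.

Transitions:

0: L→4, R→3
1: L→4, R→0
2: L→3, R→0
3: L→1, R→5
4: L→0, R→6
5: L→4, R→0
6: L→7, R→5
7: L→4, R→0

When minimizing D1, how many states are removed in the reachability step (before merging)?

Starting at 3 and following transitions, the reachable set is {0, 1, 3, 4, 5, 6, 7}. That leaves 2 unreachable — 1 in total.

1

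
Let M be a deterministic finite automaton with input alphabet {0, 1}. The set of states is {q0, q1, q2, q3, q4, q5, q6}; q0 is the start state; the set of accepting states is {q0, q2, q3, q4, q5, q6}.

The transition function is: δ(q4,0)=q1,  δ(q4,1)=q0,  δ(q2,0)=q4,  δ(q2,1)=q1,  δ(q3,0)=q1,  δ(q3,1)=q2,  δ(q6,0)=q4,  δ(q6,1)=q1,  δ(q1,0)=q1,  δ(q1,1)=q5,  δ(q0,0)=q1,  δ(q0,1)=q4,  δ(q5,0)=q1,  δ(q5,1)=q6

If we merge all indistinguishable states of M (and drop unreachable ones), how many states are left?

First remove the unreachable states {q2,q3}; 5 states remain.
P0 = {q0,q4,q5,q6} | {q1}.
Refine {q0,q4,q5,q6} on symbol 0: members go to different blocks, giving {q0,q4,q5} and {q6}.
Refine {q0,q4,q5} on symbol 1: members go to different blocks, giving {q0,q4} and {q5}.
No further refinement is possible. Final partition (4 blocks): {q0,q4} | {q1} | {q6} | {q5}.

4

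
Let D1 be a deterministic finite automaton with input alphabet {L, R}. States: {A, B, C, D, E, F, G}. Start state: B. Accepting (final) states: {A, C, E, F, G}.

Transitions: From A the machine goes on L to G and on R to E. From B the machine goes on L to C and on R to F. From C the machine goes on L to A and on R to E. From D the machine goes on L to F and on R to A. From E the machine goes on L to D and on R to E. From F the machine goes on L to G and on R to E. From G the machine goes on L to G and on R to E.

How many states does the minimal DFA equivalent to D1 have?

Every state is reachable, so we keep all 7.
Initial partition by acceptance: {A,C,E,F,G} | {B,D}.
Refine {A,C,E,F,G} on symbol L: members go to different blocks, giving {A,C,F,G} and {E}.
Stable partition: {A,C,F,G} | {B,D} | {E} — 3 equivalence classes.

3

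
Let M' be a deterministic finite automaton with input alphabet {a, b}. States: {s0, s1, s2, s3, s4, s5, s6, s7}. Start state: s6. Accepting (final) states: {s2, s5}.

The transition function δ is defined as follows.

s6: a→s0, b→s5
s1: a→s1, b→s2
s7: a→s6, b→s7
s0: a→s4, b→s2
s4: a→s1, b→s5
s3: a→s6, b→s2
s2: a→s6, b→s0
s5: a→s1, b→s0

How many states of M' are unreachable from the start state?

No path from s6 leads to s3, s7; the other 6 states are all reachable.

2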